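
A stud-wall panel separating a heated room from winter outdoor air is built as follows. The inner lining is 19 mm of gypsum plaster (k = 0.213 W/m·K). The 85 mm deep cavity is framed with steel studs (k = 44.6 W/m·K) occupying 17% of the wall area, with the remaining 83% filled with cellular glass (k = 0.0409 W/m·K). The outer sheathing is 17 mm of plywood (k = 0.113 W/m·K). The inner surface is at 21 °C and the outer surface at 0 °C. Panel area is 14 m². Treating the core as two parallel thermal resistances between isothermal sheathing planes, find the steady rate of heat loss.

Q ≈ 1170 W

Sheathing layers in series; stud and cavity paths in parallel between them.
R_inner = 0.019/(0.213×14) = 0.006372 K/W
R_stud  = 0.085/(44.6×0.17×14) = 8.008×10^-4 K/W
R_cav   = 0.085/(0.0409×0.83×14) = 0.1789 K/W
1/R_core = 1/R_stud + 1/R_cav → R_core = 7.972×10^-4 K/W
R_outer = 0.017/(0.113×14) = 0.01075 K/W
R_total = 0.01791 K/W
Q = ΔT/R_total = 21/0.01791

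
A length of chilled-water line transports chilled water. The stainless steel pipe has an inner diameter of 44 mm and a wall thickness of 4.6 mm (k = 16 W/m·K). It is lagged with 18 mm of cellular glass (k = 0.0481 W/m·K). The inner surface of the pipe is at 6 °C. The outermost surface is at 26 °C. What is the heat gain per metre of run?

For a radial system each layer contributes R = ln(r_out/r_in)/(2πkL); films add R = 1/(hA).
R_stainless steel pipe wall = ln(26.6/22)/(2π×16×1) = 0.001889 K/W
R_cellular glass = ln(44.6/26.6)/(2π×0.0481×1) = 1.71 K/W
R_total = 1.712 K/W
Q = ΔT/R_total = 20/1.712

q′ ≈ 11.7 W/m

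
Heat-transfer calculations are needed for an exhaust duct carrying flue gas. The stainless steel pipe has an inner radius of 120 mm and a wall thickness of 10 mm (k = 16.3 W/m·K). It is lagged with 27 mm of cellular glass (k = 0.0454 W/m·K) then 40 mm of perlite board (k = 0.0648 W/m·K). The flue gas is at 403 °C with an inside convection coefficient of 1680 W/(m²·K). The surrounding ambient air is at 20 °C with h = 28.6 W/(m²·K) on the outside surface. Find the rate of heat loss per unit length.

For a radial system each layer contributes R = ln(r_out/r_in)/(2πkL); films add R = 1/(hA).
R_inner film = 1/(h_i·2πr₁L) = 1/(1680×2π×0.12×1) = 7.895×10^-4 K/W
R_stainless steel pipe wall = ln(130/120)/(2π×16.3×1) = 7.815×10^-4 K/W
R_cellular glass = ln(157/130)/(2π×0.0454×1) = 0.6615 K/W
R_perlite board = ln(197/157)/(2π×0.0648×1) = 0.5574 K/W
R_outer film = 1/(h_o·2πr_oL) = 1/(28.6×2π×0.197×1) = 0.02825 K/W
R_total = 1.249 K/W
Q = ΔT/R_total = 383/1.249

q′ ≈ 307 W/m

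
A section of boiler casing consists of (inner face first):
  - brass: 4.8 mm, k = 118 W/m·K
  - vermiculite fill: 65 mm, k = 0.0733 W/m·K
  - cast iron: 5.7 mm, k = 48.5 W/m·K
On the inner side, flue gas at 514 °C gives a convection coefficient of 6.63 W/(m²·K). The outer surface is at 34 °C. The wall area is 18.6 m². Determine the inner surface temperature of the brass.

Model the wall as resistances in series:
R_inner film = 1/(h_i·A) = 1/(6.63×18.6) = 0.008109 K/W
R_brass = L/(kA) = 0.0048/(118×18.6) = 2.187×10^-6 K/W
R_vermiculite fill = L/(kA) = 0.065/(0.0733×18.6) = 0.04768 K/W
R_cast iron = L/(kA) = 0.0057/(48.5×18.6) = 6.319×10^-6 K/W
R_total = 0.05579 K/W;  Q = ΔT/R_total = 480/0.05579 = 8603 W
T_interface = T_inner − Q·ΣR(inner→interface) = 514 − 8600×0.008109

T ≈ 444 °C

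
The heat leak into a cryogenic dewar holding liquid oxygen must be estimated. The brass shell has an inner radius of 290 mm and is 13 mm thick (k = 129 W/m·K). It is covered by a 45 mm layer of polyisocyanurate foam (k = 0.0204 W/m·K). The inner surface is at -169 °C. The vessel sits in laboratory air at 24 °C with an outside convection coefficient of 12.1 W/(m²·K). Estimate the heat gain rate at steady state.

For a spherical shell R = (1/r₁ − 1/r₂)/(4πk); film R = 1/(h·4πr²). In series:
R_brass shell = (1/0.29 − 1/0.303)/(4π×129) = 9.126×10^-5 K/W
R_polyisocyanurate foam = (1/0.303 − 1/0.348)/(4π×0.0204) = 1.665 K/W
R_outer film = 1/(h·4πr_o²) = 1/(12.1×4π×0.348²) = 0.05431 K/W
R_total = 1.719 K/W
Q = ΔT/R_total = 193/1.719

Q ≈ 112 W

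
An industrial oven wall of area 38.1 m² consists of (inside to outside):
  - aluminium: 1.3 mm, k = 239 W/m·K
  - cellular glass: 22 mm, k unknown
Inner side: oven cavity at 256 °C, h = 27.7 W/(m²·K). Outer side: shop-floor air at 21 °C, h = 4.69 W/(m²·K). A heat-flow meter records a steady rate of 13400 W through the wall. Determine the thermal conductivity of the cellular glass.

k ≈ 0.0525 W/(m·K)

Treating each layer as a thermal resistance in series:
R_inner film = 1/(h_i·A) = 1/(27.7×38.1) = 9.475×10^-4 K/W
R_aluminium = L/(kA) = 0.0013/(239×38.1) = 1.428×10^-7 K/W
R_outer film = 1/(h_o·A) = 1/(4.69×38.1) = 0.005596 K/W
Sum of known resistances R_other = 0.006544 K/W
Total R = ΔT/Q = 235/13400 = 0.01754 K/W
R_cellular glass = R_total − R_other = 0.01099 K/W
k = L/(R·A) = 0.022/(0.01099×38.1)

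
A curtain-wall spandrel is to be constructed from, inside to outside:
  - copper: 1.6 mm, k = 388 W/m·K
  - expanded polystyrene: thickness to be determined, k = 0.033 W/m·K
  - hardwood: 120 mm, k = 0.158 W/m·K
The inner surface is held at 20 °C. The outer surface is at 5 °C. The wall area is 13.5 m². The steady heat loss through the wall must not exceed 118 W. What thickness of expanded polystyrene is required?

Series thermal resistances:
R_copper = L/(kA) = 0.0016/(388×13.5) = 3.055×10^-7 K/W
R_hardwood = L/(kA) = 0.12/(0.158×13.5) = 0.05626 K/W
Sum of the known resistances R_other = 0.05626 K/W
Required total resistance R_tot = ΔT/Q_allow = 15/118 = 0.1271 K/W
R_expanded polystyrene = R_tot − R_other = 0.07086 K/W
L = R·k·A = 0.07086×0.033×13.5

L ≈ 31.6 mm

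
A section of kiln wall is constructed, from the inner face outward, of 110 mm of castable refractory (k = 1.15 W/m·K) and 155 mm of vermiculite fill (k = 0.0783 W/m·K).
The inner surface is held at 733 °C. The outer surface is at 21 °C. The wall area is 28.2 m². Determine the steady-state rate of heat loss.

Q ≈ 9680 W

Using the resistance-network approach (series):
R_castable refractory = L/(kA) = 0.11/(1.15×28.2) = 0.003392 K/W
R_vermiculite fill = L/(kA) = 0.155/(0.0783×28.2) = 0.0702 K/W
R_total = 0.07359 K/W
Q = ΔT / R_total = 712 / 0.07359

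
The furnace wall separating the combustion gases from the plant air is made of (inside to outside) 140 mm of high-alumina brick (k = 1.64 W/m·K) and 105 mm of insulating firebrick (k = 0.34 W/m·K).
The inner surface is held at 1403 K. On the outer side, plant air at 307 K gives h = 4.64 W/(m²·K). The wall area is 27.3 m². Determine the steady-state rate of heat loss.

Q ≈ 49100 W

Using the resistance-network approach (series):
R_high-alumina brick = L/(kA) = 0.14/(1.64×27.3) = 0.003127 K/W
R_insulating firebrick = L/(kA) = 0.105/(0.34×27.3) = 0.01131 K/W
R_outer film = 1/(h_o·A) = 1/(4.64×27.3) = 0.007894 K/W
R_total = 0.02233 K/W
Q = ΔT / R_total = 1096 / 0.02233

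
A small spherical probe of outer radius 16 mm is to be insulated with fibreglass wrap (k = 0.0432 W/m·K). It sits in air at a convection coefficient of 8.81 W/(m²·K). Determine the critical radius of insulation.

For a sphere r_cr = 2k/h = 2×0.0432/8.81
r_cr = 9.81 mm; since the bare radius (16 mm) is above r_cr, any added insulation will reduce heat loss.

r_cr ≈ 9.81 mm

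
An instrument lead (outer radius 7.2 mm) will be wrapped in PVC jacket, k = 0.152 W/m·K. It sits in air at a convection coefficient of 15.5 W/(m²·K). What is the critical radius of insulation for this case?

r_cr ≈ 9.81 mm

For a cylinder r_cr = k/h = 0.152/15.5
r_cr = 9.81 mm; since the bare radius (7.2 mm) is below r_cr, adding a thin layer of insulation will *increase* heat loss.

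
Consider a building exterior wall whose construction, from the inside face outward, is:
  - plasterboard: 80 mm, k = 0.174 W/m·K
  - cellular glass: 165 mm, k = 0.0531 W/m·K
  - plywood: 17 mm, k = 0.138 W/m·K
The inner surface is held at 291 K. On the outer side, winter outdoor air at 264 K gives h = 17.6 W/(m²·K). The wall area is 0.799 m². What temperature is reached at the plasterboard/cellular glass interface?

Model the wall as resistances in series:
R_plasterboard = L/(kA) = 0.08/(0.174×0.799) = 0.5754 K/W
R_cellular glass = L/(kA) = 0.165/(0.0531×0.799) = 3.889 K/W
R_plywood = L/(kA) = 0.017/(0.138×0.799) = 0.1542 K/W
R_outer film = 1/(h_o·A) = 1/(17.6×0.799) = 0.07111 K/W
R_total = 4.69 K/W;  Q = ΔT/R_total = 27/4.69 = 5.757 W
T_interface = T_inner − Q·ΣR(inner→interface) = 291 − 5.76×0.5754

T ≈ 288 K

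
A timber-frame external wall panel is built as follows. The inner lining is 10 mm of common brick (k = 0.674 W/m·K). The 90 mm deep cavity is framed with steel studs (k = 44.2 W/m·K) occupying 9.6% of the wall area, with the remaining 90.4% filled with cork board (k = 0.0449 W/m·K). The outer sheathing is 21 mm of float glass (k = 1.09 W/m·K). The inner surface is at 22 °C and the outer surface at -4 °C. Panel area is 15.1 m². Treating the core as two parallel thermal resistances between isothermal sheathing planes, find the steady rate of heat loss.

Q ≈ 7120 W

Sheathing layers in series; stud and cavity paths in parallel between them.
R_inner = 0.01/(0.674×15.1) = 9.826×10^-4 K/W
R_stud  = 0.09/(44.2×0.096×15.1) = 0.001405 K/W
R_cav   = 0.09/(0.0449×0.904×15.1) = 0.1468 K/W
1/R_core = 1/R_stud + 1/R_cav → R_core = 0.001391 K/W
R_outer = 0.021/(1.09×15.1) = 0.001276 K/W
R_total = 0.00365 K/W
Q = ΔT/R_total = 26/0.00365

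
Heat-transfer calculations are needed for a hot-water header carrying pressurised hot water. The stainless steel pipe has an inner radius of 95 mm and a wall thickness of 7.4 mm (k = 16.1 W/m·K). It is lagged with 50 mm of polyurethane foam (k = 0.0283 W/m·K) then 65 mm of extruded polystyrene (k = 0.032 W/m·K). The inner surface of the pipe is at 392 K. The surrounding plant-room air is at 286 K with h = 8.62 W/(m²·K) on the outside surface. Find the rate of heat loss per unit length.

Treating each annulus and film as a series resistance:
R_stainless steel pipe wall = ln(102.4/95)/(2π×16.1×1) = 7.415×10^-4 K/W
R_polyurethane foam = ln(152.4/102.4)/(2π×0.0283×1) = 2.236 K/W
R_extruded polystyrene = ln(217.4/152.4)/(2π×0.032×1) = 1.767 K/W
R_outer film = 1/(h_o·2πr_oL) = 1/(8.62×2π×0.2174×1) = 0.08493 K/W
R_total = 4.089 K/W
Q = ΔT/R_total = 106/4.089

q′ ≈ 25.9 W/m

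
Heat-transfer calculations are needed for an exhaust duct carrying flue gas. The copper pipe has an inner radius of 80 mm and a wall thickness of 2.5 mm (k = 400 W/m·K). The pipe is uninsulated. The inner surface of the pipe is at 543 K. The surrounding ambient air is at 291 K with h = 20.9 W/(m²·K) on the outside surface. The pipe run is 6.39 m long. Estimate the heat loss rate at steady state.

Q ≈ 17400 W

Cylindrical conduction, so R = ln(r₂/r₁)/(2πkL) per layer, in series:
R_copper pipe wall = ln(82.5/80)/(2π×400×6.39) = 1.916×10^-6 K/W
R_outer film = 1/(h_o·2πr_oL) = 1/(20.9×2π×0.0825×6.39) = 0.01445 K/W
R_total = 0.01445 K/W
Q = ΔT/R_total = 252/0.01445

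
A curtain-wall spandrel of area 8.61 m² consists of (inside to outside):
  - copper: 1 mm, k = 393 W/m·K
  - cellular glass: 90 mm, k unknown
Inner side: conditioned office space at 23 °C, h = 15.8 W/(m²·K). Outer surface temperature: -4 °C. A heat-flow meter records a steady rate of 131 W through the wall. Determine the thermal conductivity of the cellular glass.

k ≈ 0.0526 W/(m·K)

Using the resistance-network approach (series):
R_inner film = 1/(h_i·A) = 1/(15.8×8.61) = 0.007351 K/W
R_copper = L/(kA) = 0.001/(393×8.61) = 2.955×10^-7 K/W
Sum of known resistances R_other = 0.007351 K/W
Total R = ΔT/Q = 27/131 = 0.2061 K/W
R_cellular glass = R_total − R_other = 0.1988 K/W
k = L/(R·A) = 0.09/(0.1988×8.61)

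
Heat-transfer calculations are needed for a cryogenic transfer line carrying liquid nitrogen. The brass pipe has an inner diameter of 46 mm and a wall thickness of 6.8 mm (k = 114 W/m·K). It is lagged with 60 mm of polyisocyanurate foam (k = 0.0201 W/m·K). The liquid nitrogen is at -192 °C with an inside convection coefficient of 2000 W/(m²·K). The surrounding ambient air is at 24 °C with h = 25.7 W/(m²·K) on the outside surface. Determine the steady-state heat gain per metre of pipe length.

q′ ≈ 24.5 W/m

Treating each annulus and film as a series resistance:
R_inner film = 1/(h_i·2πr₁L) = 1/(2000×2π×0.023×1) = 0.00346 K/W
R_brass pipe wall = ln(29.8/23)/(2π×114×1) = 3.616×10^-4 K/W
R_polyisocyanurate foam = ln(89.8/29.8)/(2π×0.0201×1) = 8.734 K/W
R_outer film = 1/(h_o·2πr_oL) = 1/(25.7×2π×0.0898×1) = 0.06896 K/W
R_total = 8.807 K/W
Q = ΔT/R_total = 216/8.807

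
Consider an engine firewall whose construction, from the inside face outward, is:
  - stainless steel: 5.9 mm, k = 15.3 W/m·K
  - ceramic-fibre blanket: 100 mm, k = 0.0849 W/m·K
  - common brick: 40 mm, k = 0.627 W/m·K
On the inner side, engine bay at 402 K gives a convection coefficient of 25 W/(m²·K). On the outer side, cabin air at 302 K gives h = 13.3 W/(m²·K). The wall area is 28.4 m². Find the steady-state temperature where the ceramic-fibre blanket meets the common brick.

Model the wall as resistances in series:
R_inner film = 1/(h_i·A) = 1/(25×28.4) = 0.001408 K/W
R_stainless steel = L/(kA) = 0.0059/(15.3×28.4) = 1.358×10^-5 K/W
R_ceramic-fibre blanket = L/(kA) = 0.1/(0.0849×28.4) = 0.04147 K/W
R_common brick = L/(kA) = 0.04/(0.627×28.4) = 0.002246 K/W
R_outer film = 1/(h_o·A) = 1/(13.3×28.4) = 0.002647 K/W
R_total = 0.04779 K/W;  Q = ΔT/R_total = 100/0.04779 = 2093 W
T_interface = T_inner − Q·ΣR(inner→interface) = 402 − 2090×0.0429

T ≈ 312 K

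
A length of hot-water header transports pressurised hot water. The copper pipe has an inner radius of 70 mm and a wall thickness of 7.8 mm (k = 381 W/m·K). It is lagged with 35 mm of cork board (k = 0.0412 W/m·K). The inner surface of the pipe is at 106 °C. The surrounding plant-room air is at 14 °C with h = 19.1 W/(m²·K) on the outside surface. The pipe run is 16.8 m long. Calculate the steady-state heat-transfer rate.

Cylindrical conduction, so R = ln(r₂/r₁)/(2πkL) per layer, in series:
R_copper pipe wall = ln(77.8/70)/(2π×381×16.8) = 2.627×10^-6 K/W
R_cork board = ln(112.8/77.8)/(2π×0.0412×16.8) = 0.08542 K/W
R_outer film = 1/(h_o·2πr_oL) = 1/(19.1×2π×0.1128×16.8) = 0.004397 K/W
R_total = 0.08982 K/W
Q = ΔT/R_total = 92/0.08982

Q ≈ 1020 W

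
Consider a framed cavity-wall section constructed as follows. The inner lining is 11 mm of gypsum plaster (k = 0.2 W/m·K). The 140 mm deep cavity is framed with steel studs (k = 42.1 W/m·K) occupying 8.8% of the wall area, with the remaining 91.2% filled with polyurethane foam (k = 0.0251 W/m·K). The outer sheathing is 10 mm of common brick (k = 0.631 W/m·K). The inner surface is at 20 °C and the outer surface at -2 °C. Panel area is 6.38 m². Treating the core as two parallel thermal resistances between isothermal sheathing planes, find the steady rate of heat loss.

Sheathing layers in series; stud and cavity paths in parallel between them.
R_inner = 0.011/(0.2×6.38) = 0.008621 K/W
R_stud  = 0.14/(42.1×0.088×6.38) = 0.005923 K/W
R_cav   = 0.14/(0.0251×0.912×6.38) = 0.9586 K/W
1/R_core = 1/R_stud + 1/R_cav → R_core = 0.005887 K/W
R_outer = 0.01/(0.631×6.38) = 0.002484 K/W
R_total = 0.01699 K/W
Q = ΔT/R_total = 22/0.01699

Q ≈ 1290 W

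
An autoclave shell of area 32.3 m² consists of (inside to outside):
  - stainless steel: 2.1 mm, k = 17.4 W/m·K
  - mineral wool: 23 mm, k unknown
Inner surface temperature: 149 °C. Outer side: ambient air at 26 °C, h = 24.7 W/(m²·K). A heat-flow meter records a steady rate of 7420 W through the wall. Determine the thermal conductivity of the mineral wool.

k ≈ 0.0465 W/(m·K)

Model the wall as resistances in series:
R_stainless steel = L/(kA) = 0.0021/(17.4×32.3) = 3.737×10^-6 K/W
R_outer film = 1/(h_o·A) = 1/(24.7×32.3) = 0.001253 K/W
Sum of known resistances R_other = 0.001257 K/W
Total R = ΔT/Q = 123/7420 = 0.01658 K/W
R_mineral wool = R_total − R_other = 0.01532 K/W
k = L/(R·A) = 0.023/(0.01532×32.3)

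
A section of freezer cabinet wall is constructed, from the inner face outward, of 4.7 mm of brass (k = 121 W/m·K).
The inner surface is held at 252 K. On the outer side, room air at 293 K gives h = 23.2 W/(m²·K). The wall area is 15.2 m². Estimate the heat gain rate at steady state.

Q ≈ 14400 W

Series thermal resistances:
R_brass = L/(kA) = 0.0047/(121×15.2) = 2.555×10^-6 K/W
R_outer film = 1/(h_o·A) = 1/(23.2×15.2) = 0.002836 K/W
R_total = 0.002838 K/W
Q = ΔT / R_total = 41 / 0.002838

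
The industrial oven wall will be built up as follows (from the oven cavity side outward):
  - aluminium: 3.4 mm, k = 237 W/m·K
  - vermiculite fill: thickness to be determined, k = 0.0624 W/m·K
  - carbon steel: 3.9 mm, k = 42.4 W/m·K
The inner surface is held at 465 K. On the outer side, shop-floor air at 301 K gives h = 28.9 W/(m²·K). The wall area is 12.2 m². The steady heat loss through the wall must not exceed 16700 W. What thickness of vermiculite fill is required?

Series thermal resistances:
R_aluminium = L/(kA) = 0.0034/(237×12.2) = 1.176×10^-6 K/W
R_carbon steel = L/(kA) = 0.0039/(42.4×12.2) = 7.539×10^-6 K/W
R_outer film = 1/(h_o·A) = 1/(28.9×12.2) = 0.002836 K/W
Sum of the known resistances R_other = 0.002845 K/W
Required total resistance R_tot = ΔT/Q_allow = 164/16700 = 0.00982 K/W
R_vermiculite fill = R_tot − R_other = 0.006975 K/W
L = R·k·A = 0.006975×0.0624×12.2

L ≈ 5.31 mm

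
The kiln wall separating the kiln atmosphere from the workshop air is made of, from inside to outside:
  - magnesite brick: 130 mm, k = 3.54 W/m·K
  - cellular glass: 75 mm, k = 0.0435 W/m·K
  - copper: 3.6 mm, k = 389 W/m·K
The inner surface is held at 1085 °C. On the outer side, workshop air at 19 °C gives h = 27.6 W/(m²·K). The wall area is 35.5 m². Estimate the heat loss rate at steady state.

Thermal resistances in series:
R_magnesite brick = L/(kA) = 0.13/(3.54×35.5) = 0.001034 K/W
R_cellular glass = L/(kA) = 0.075/(0.0435×35.5) = 0.04857 K/W
R_copper = L/(kA) = 0.0036/(389×35.5) = 2.607×10^-7 K/W
R_outer film = 1/(h_o·A) = 1/(27.6×35.5) = 0.001021 K/W
R_total = 0.05062 K/W
Q = ΔT / R_total = 1066 / 0.05062

Q ≈ 21100 W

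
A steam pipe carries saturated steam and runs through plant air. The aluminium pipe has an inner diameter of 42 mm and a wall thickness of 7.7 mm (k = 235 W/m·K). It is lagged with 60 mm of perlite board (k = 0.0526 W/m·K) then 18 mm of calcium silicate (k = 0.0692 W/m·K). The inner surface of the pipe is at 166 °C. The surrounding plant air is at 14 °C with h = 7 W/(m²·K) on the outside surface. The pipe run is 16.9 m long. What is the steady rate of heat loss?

Q ≈ 634 W

Cylindrical conduction, so R = ln(r₂/r₁)/(2πkL) per layer, in series:
R_aluminium pipe wall = ln(28.7/21)/(2π×235×16.9) = 1.252×10^-5 K/W
R_perlite board = ln(88.7/28.7)/(2π×0.0526×16.9) = 0.202 K/W
R_calcium silicate = ln(106.7/88.7)/(2π×0.0692×16.9) = 0.02514 K/W
R_outer film = 1/(h_o·2πr_oL) = 1/(7×2π×0.1067×16.9) = 0.01261 K/W
R_total = 0.2398 K/W
Q = ΔT/R_total = 152/0.2398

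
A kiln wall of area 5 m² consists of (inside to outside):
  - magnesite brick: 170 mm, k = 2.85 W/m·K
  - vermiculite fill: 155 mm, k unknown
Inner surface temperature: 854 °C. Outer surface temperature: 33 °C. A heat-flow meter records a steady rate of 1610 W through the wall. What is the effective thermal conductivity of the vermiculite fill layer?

k ≈ 0.0622 W/(m·K)

Series thermal resistances:
R_magnesite brick = L/(kA) = 0.17/(2.85×5) = 0.01193 K/W
Sum of known resistances R_other = 0.01193 K/W
Total R = ΔT/Q = 821/1610 = 0.5099 K/W
R_vermiculite fill = R_total − R_other = 0.498 K/W
k = L/(R·A) = 0.155/(0.498×5)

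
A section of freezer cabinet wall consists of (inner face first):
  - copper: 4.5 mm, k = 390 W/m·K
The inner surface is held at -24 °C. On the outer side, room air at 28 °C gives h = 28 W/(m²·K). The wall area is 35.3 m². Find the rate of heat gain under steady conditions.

Model the wall as resistances in series:
R_copper = L/(kA) = 0.0045/(390×35.3) = 3.269×10^-7 K/W
R_outer film = 1/(h_o·A) = 1/(28×35.3) = 0.001012 K/W
R_total = 0.001012 K/W
Q = ΔT / R_total = 52 / 0.001012

Q ≈ 51400 W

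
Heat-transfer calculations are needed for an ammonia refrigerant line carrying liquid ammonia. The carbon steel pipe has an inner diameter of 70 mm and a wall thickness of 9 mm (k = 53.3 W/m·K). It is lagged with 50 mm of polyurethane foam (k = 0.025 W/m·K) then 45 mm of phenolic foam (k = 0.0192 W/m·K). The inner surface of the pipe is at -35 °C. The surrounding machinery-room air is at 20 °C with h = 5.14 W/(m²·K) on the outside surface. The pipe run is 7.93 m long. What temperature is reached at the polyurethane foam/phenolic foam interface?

T ≈ -2.97 °C

Treating each annulus and film as a series resistance:
R_carbon steel pipe wall = ln(44/35)/(2π×53.3×7.93) = 8.617×10^-5 K/W
R_polyurethane foam = ln(94/44)/(2π×0.025×7.93) = 0.6094 K/W
R_phenolic foam = ln(139/94)/(2π×0.0192×7.93) = 0.4089 K/W
R_outer film = 1/(h_o·2πr_oL) = 1/(5.14×2π×0.139×7.93) = 0.02809 K/W
R_total = 1.046 K/W
Q = ΔT/R_total = 55/1.046
Q = 52.6 W
T_interface = T_inner + Q·ΣR(inner→interface) = -35 + 52.6×0.6095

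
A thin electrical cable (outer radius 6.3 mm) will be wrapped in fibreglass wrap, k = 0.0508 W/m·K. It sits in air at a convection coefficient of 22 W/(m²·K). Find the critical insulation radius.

r_cr ≈ 2.31 mm

For a cylinder r_cr = k/h = 0.0508/22
r_cr = 2.31 mm; since the bare radius (6.3 mm) is above r_cr, any added insulation will reduce heat loss.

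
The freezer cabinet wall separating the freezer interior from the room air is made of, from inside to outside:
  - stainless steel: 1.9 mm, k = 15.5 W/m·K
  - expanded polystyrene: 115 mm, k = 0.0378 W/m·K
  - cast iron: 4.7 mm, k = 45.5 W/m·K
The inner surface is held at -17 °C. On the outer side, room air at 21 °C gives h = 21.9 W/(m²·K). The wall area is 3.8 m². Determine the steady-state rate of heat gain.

Q ≈ 46.8 W

Series thermal resistances:
R_stainless steel = L/(kA) = 0.0019/(15.5×3.8) = 3.226×10^-5 K/W
R_expanded polystyrene = L/(kA) = 0.115/(0.0378×3.8) = 0.8006 K/W
R_cast iron = L/(kA) = 0.0047/(45.5×3.8) = 2.718×10^-5 K/W
R_outer film = 1/(h_o·A) = 1/(21.9×3.8) = 0.01202 K/W
R_total = 0.8127 K/W
Q = ΔT / R_total = 38 / 0.8127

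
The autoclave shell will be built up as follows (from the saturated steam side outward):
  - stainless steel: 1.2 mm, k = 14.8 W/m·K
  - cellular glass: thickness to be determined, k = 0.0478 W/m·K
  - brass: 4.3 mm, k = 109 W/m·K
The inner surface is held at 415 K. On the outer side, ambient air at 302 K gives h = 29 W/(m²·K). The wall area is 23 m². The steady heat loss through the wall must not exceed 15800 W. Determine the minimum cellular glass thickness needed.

Model the wall as resistances in series:
R_stainless steel = L/(kA) = 0.0012/(14.8×23) = 3.525×10^-6 K/W
R_brass = L/(kA) = 0.0043/(109×23) = 1.715×10^-6 K/W
R_outer film = 1/(h_o·A) = 1/(29×23) = 0.001499 K/W
Sum of the known resistances R_other = 0.001504 K/W
Required total resistance R_tot = ΔT/Q_allow = 113/15800 = 0.007152 K/W
R_cellular glass = R_tot − R_other = 0.005647 K/W
L = R·k·A = 0.005647×0.0478×23

L ≈ 6.21 mm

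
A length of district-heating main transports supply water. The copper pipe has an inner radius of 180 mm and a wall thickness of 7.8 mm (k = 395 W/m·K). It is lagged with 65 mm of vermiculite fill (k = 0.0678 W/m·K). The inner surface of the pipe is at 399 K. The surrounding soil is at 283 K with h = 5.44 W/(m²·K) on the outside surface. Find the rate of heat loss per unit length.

q′ ≈ 143 W/m

Treating each annulus and film as a series resistance:
R_copper pipe wall = ln(187.8/180)/(2π×395×1) = 1.709×10^-5 K/W
R_vermiculite fill = ln(252.8/187.8)/(2π×0.0678×1) = 0.6977 K/W
R_outer film = 1/(h_o·2πr_oL) = 1/(5.44×2π×0.2528×1) = 0.1157 K/W
R_total = 0.8134 K/W
Q = ΔT/R_total = 116/0.8134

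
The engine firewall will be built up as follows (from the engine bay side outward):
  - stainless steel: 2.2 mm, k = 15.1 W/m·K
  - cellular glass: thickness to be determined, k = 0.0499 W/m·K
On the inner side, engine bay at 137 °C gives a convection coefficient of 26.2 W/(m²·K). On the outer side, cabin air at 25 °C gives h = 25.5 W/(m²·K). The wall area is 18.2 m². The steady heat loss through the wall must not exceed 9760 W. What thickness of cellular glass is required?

Thermal resistances in series:
R_inner film = 1/(h_i·A) = 1/(26.2×18.2) = 0.002097 K/W
R_stainless steel = L/(kA) = 0.0022/(15.1×18.2) = 8.005×10^-6 K/W
R_outer film = 1/(h_o·A) = 1/(25.5×18.2) = 0.002155 K/W
Sum of the known resistances R_other = 0.00426 K/W
Required total resistance R_tot = ΔT/Q_allow = 112/9760 = 0.01148 K/W
R_cellular glass = R_tot − R_other = 0.007216 K/W
L = R·k·A = 0.007216×0.0499×18.2

L ≈ 6.55 mm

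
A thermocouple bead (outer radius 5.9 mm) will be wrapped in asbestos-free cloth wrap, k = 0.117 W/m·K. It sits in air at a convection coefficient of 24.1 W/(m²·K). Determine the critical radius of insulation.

r_cr ≈ 9.71 mm

For a sphere r_cr = 2k/h = 2×0.117/24.1
r_cr = 9.71 mm; since the bare radius (5.9 mm) is below r_cr, adding a thin layer of insulation will *increase* heat loss.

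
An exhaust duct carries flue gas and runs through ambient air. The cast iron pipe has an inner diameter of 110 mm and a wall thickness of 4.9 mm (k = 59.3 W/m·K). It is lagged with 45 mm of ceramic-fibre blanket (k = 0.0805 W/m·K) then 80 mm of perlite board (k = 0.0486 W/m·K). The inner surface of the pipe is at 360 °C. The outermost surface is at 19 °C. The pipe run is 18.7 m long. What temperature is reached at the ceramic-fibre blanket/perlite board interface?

Cylindrical conduction, so R = ln(r₂/r₁)/(2πkL) per layer, in series:
R_cast iron pipe wall = ln(59.9/55)/(2π×59.3×18.7) = 1.225×10^-5 K/W
R_ceramic-fibre blanket = ln(104.9/59.9)/(2π×0.0805×18.7) = 0.05924 K/W
R_perlite board = ln(184.9/104.9)/(2π×0.0486×18.7) = 0.09926 K/W
R_total = 0.1585 K/W
Q = ΔT/R_total = 341/0.1585
Q = 2150 W
T_interface = T_inner − Q·ΣR(inner→interface) = 360 − 2150×0.05925

T ≈ 233 °C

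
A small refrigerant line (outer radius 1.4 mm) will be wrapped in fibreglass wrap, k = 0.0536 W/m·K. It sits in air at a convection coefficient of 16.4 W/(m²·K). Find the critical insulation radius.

r_cr ≈ 3.27 mm

For a cylinder r_cr = k/h = 0.0536/16.4
r_cr = 3.27 mm; since the bare radius (1.4 mm) is below r_cr, adding a thin layer of insulation will *increase* heat loss.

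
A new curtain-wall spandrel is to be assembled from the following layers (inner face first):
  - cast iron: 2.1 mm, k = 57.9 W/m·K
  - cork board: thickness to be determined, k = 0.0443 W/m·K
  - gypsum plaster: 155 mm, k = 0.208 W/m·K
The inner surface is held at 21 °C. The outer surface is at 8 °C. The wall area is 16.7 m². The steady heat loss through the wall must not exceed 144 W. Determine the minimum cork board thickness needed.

Model the wall as resistances in series:
R_cast iron = L/(kA) = 0.0021/(57.9×16.7) = 2.172×10^-6 K/W
R_gypsum plaster = L/(kA) = 0.155/(0.208×16.7) = 0.04462 K/W
Sum of the known resistances R_other = 0.04462 K/W
Required total resistance R_tot = ΔT/Q_allow = 13/144 = 0.09028 K/W
R_cork board = R_tot − R_other = 0.04565 K/W
L = R·k·A = 0.04565×0.0443×16.7

L ≈ 33.8 mm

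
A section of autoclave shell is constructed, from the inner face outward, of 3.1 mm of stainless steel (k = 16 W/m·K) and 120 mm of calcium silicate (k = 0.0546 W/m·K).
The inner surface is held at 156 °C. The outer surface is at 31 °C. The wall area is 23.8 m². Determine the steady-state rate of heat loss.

Using the resistance-network approach (series):
R_stainless steel = L/(kA) = 0.0031/(16×23.8) = 8.141×10^-6 K/W
R_calcium silicate = L/(kA) = 0.12/(0.0546×23.8) = 0.09234 K/W
R_total = 0.09235 K/W
Q = ΔT / R_total = 125 / 0.09235

Q ≈ 1350 W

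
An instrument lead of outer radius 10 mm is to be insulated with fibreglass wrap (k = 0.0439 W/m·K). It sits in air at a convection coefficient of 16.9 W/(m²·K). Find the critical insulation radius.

For a cylinder r_cr = k/h = 0.0439/16.9
r_cr = 2.6 mm; since the bare radius (10 mm) is above r_cr, any added insulation will reduce heat loss.

r_cr ≈ 2.6 mm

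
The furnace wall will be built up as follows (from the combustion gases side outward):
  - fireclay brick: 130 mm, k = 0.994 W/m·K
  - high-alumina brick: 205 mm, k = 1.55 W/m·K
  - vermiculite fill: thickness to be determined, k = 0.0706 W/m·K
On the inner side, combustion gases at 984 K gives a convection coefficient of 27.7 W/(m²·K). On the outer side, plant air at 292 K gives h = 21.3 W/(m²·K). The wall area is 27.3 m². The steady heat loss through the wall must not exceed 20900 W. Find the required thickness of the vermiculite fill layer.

L ≈ 39.4 mm

Series thermal resistances:
R_inner film = 1/(h_i·A) = 1/(27.7×27.3) = 0.001322 K/W
R_fireclay brick = L/(kA) = 0.13/(0.994×27.3) = 0.004791 K/W
R_high-alumina brick = L/(kA) = 0.205/(1.55×27.3) = 0.004845 K/W
R_outer film = 1/(h_o·A) = 1/(21.3×27.3) = 0.00172 K/W
Sum of the known resistances R_other = 0.01268 K/W
Required total resistance R_tot = ΔT/Q_allow = 692/20900 = 0.03311 K/W
R_vermiculite fill = R_tot − R_other = 0.02043 K/W
L = R·k·A = 0.02043×0.0706×27.3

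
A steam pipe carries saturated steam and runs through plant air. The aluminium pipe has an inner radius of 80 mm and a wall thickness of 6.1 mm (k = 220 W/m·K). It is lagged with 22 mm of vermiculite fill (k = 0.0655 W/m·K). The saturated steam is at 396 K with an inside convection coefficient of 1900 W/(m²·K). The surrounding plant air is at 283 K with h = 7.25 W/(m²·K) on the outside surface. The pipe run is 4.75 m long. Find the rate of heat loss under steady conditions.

Q ≈ 709 W

Radial resistances (cylindrical: R_cond = ln(r_o/r_i)/(2πkL), R_conv = 1/(h·2πrL)):
R_inner film = 1/(h_i·2πr₁L) = 1/(1900×2π×0.08×4.75) = 2.204×10^-4 K/W
R_aluminium pipe wall = ln(86.1/80)/(2π×220×4.75) = 1.119×10^-5 K/W
R_vermiculite fill = ln(108.1/86.1)/(2π×0.0655×4.75) = 0.1164 K/W
R_outer film = 1/(h_o·2πr_oL) = 1/(7.25×2π×0.1081×4.75) = 0.04275 K/W
R_total = 0.1594 K/W
Q = ΔT/R_total = 113/0.1594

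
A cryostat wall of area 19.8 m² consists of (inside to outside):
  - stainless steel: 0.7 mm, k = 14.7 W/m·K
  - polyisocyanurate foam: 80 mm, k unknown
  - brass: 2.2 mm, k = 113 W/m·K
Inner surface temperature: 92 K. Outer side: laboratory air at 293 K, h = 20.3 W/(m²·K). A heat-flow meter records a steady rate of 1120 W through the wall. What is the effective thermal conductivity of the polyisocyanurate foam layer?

k ≈ 0.0228 W/(m·K)

Model the wall as resistances in series:
R_stainless steel = L/(kA) = 0.0007/(14.7×19.8) = 2.405×10^-6 K/W
R_brass = L/(kA) = 0.0022/(113×19.8) = 9.833×10^-7 K/W
R_outer film = 1/(h_o·A) = 1/(20.3×19.8) = 0.002488 K/W
Sum of known resistances R_other = 0.002491 K/W
Total R = ΔT/Q = 201/1120 = 0.1795 K/W
R_polyisocyanurate foam = R_total − R_other = 0.177 K/W
k = L/(R·A) = 0.08/(0.177×19.8)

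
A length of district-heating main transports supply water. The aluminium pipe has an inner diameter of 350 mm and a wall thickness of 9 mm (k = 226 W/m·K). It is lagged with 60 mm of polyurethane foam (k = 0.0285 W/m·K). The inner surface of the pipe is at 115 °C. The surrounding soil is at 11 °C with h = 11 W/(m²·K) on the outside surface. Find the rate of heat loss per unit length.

Per-layer cylindrical resistances, series-summed:
R_aluminium pipe wall = ln(184/175)/(2π×226×1) = 3.532×10^-5 K/W
R_polyurethane foam = ln(244/184)/(2π×0.0285×1) = 1.576 K/W
R_outer film = 1/(h_o·2πr_oL) = 1/(11×2π×0.244×1) = 0.0593 K/W
R_total = 1.635 K/W
Q = ΔT/R_total = 104/1.635

q′ ≈ 63.6 W/m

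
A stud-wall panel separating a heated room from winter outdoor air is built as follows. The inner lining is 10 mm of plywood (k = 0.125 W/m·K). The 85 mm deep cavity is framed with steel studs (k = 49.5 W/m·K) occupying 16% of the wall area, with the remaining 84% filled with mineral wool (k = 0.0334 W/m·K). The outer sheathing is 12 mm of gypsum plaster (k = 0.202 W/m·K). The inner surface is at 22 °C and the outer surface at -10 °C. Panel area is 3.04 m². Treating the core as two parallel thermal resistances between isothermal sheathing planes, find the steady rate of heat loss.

Sheathing layers in series; stud and cavity paths in parallel between them.
R_inner = 0.01/(0.125×3.04) = 0.02632 K/W
R_stud  = 0.085/(49.5×0.16×3.04) = 0.00353 K/W
R_cav   = 0.085/(0.0334×0.84×3.04) = 0.9966 K/W
1/R_core = 1/R_stud + 1/R_cav → R_core = 0.003518 K/W
R_outer = 0.012/(0.202×3.04) = 0.01954 K/W
R_total = 0.04938 K/W
Q = ΔT/R_total = 32/0.04938

Q ≈ 648 W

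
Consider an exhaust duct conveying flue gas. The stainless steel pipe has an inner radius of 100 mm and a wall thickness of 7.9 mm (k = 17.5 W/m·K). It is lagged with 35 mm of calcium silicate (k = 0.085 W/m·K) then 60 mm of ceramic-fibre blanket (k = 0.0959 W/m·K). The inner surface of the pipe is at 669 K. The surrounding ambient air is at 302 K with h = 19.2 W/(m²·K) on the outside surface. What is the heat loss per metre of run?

q′ ≈ 319 W/m

Radial resistances (cylindrical: R_cond = ln(r_o/r_i)/(2πkL), R_conv = 1/(h·2πrL)):
R_stainless steel pipe wall = ln(107.9/100)/(2π×17.5×1) = 6.915×10^-4 K/W
R_calcium silicate = ln(142.9/107.9)/(2π×0.085×1) = 0.526 K/W
R_ceramic-fibre blanket = ln(202.9/142.9)/(2π×0.0959×1) = 0.5818 K/W
R_outer film = 1/(h_o·2πr_oL) = 1/(19.2×2π×0.2029×1) = 0.04085 K/W
R_total = 1.149 K/W
Q = ΔT/R_total = 367/1.149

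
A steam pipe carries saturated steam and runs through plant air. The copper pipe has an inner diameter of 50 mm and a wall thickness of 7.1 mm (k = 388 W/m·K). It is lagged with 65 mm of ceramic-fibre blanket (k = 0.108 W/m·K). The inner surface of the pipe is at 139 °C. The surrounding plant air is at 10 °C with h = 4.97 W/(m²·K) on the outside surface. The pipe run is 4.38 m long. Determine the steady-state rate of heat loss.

Q ≈ 288 W

Treating each annulus and film as a series resistance:
R_copper pipe wall = ln(32.1/25)/(2π×388×4.38) = 2.341×10^-5 K/W
R_ceramic-fibre blanket = ln(97.1/32.1)/(2π×0.108×4.38) = 0.3724 K/W
R_outer film = 1/(h_o·2πr_oL) = 1/(4.97×2π×0.0971×4.38) = 0.0753 K/W
R_total = 0.4477 K/W
Q = ΔT/R_total = 129/0.4477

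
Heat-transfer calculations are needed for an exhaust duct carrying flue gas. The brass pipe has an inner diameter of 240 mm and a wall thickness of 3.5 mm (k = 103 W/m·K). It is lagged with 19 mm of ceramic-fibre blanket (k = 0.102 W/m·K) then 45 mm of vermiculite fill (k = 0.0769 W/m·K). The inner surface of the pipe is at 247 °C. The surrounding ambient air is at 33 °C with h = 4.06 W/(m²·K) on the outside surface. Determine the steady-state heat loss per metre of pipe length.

q′ ≈ 214 W/m

Radial resistances (cylindrical: R_cond = ln(r_o/r_i)/(2πkL), R_conv = 1/(h·2πrL)):
R_brass pipe wall = ln(123.5/120)/(2π×103×1) = 4.442×10^-5 K/W
R_ceramic-fibre blanket = ln(142.5/123.5)/(2π×0.102×1) = 0.2233 K/W
R_vermiculite fill = ln(187.5/142.5)/(2π×0.0769×1) = 0.568 K/W
R_outer film = 1/(h_o·2πr_oL) = 1/(4.06×2π×0.1875×1) = 0.2091 K/W
R_total = 1 K/W
Q = ΔT/R_total = 214/1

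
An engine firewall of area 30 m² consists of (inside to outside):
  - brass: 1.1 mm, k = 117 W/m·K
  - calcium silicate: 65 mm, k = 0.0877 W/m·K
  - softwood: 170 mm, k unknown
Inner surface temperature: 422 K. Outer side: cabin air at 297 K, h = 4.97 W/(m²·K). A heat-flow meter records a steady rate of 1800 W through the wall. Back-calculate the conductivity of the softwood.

k ≈ 0.149 W/(m·K)

Thermal resistances in series:
R_brass = L/(kA) = 0.0011/(117×30) = 3.134×10^-7 K/W
R_calcium silicate = L/(kA) = 0.065/(0.0877×30) = 0.02471 K/W
R_outer film = 1/(h_o·A) = 1/(4.97×30) = 0.006707 K/W
Sum of known resistances R_other = 0.03141 K/W
Total R = ΔT/Q = 125/1800 = 0.06944 K/W
R_softwood = R_total − R_other = 0.03803 K/W
k = L/(R·A) = 0.17/(0.03803×30)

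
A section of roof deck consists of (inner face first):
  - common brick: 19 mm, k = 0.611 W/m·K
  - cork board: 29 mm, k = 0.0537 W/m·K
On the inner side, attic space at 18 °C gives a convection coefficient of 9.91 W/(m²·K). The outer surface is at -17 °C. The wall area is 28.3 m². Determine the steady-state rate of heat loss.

Q ≈ 1470 W

Using the resistance-network approach (series):
R_inner film = 1/(h_i·A) = 1/(9.91×28.3) = 0.003566 K/W
R_common brick = L/(kA) = 0.019/(0.611×28.3) = 0.001099 K/W
R_cork board = L/(kA) = 0.029/(0.0537×28.3) = 0.01908 K/W
R_total = 0.02375 K/W
Q = ΔT / R_total = 35 / 0.02375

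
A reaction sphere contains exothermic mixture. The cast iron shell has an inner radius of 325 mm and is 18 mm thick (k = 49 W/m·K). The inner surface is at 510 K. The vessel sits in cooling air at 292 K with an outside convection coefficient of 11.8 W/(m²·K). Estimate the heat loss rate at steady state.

Q ≈ 3790 W

Spherical conduction: R = (1/r_in − 1/r_out)/(4πk) per layer; series-sum.
R_cast iron shell = (1/0.325 − 1/0.343)/(4π×49) = 2.622×10^-4 K/W
R_outer film = 1/(h·4πr_o²) = 1/(11.8×4π×0.343²) = 0.05732 K/W
R_total = 0.05758 K/W
Q = ΔT/R_total = 218/0.05758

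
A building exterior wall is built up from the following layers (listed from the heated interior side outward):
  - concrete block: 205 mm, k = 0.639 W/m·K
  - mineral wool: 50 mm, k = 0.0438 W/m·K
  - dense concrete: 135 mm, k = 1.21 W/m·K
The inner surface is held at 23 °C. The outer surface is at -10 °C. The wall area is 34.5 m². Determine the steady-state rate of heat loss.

Series thermal resistances:
R_concrete block = L/(kA) = 0.205/(0.639×34.5) = 0.009299 K/W
R_mineral wool = L/(kA) = 0.05/(0.0438×34.5) = 0.03309 K/W
R_dense concrete = L/(kA) = 0.135/(1.21×34.5) = 0.003234 K/W
R_total = 0.04562 K/W
Q = ΔT / R_total = 33 / 0.04562

Q ≈ 723 W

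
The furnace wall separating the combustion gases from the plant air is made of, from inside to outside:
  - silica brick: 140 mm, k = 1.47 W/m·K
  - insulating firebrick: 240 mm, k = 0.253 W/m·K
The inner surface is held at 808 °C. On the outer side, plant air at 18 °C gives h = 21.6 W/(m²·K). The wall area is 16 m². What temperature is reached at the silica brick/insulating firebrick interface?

T ≈ 739 °C

Using the resistance-network approach (series):
R_silica brick = L/(kA) = 0.14/(1.47×16) = 0.005952 K/W
R_insulating firebrick = L/(kA) = 0.24/(0.253×16) = 0.05929 K/W
R_outer film = 1/(h_o·A) = 1/(21.6×16) = 0.002894 K/W
R_total = 0.06813 K/W;  Q = ΔT/R_total = 790/0.06813 = 11590 W
T_interface = T_inner − Q·ΣR(inner→interface) = 808 − 11600×0.005952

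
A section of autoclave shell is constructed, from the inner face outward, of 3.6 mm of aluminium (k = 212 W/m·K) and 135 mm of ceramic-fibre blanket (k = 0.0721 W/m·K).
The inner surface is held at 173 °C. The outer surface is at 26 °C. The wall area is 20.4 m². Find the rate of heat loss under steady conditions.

Series thermal resistances:
R_aluminium = L/(kA) = 0.0036/(212×20.4) = 8.324×10^-7 K/W
R_ceramic-fibre blanket = L/(kA) = 0.135/(0.0721×20.4) = 0.09178 K/W
R_total = 0.09179 K/W
Q = ΔT / R_total = 147 / 0.09179

Q ≈ 1600 W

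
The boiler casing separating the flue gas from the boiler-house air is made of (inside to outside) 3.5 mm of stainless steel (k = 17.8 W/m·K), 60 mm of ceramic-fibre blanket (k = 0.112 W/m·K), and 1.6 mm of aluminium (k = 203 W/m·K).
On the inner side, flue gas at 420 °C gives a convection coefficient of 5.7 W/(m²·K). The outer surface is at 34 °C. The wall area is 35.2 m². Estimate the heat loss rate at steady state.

Q ≈ 19100 W

Treating each layer as a thermal resistance in series:
R_inner film = 1/(h_i·A) = 1/(5.7×35.2) = 0.004984 K/W
R_stainless steel = L/(kA) = 0.0035/(17.8×35.2) = 5.586×10^-6 K/W
R_ceramic-fibre blanket = L/(kA) = 0.06/(0.112×35.2) = 0.01522 K/W
R_aluminium = L/(kA) = 0.0016/(203×35.2) = 2.239×10^-7 K/W
R_total = 0.02021 K/W
Q = ΔT / R_total = 386 / 0.02021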